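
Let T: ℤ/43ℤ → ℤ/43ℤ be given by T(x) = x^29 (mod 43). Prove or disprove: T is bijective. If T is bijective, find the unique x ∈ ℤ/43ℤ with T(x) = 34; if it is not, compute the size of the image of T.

20

Since 43 is prime, the nonzero elements of ℤ/43ℤ form a cyclic group of order 42.
As gcd(29, 42) = 1, raising to the 29th power is a bijection on this group: if s^29 ≡ t^29 then (st^{−1})^29 = 1, and the only element of order dividing gcd(29, 42) = 1 is 1, so s = t.
With T(0) = 0 this makes T injective on all of ℤ/43ℤ, hence bijective (finite equal-size domain and codomain). In particular T is bijective.
Since T is bijective, we find the preimage of 34. The inverse of x ↦ x^29 on (ℤ/43ℤ)^× is x ↦ x^29, because 29·29 = 841 = 20·42 + 1 ≡ 1 (mod 42) and x^{42} = 1 for x ≠ 0 (Fermat). So T⁻¹(34) = 34^29 mod 43.
Repeated squaring mod 43: 34^1 ≡ 34, 34^2 ≡ 34² = 1156 ≡ 38, 34^4 ≡ 38² = 1444 ≡ 25, 34^8 ≡ 25² = 625 ≡ 23, 34^16 ≡ 23² = 529 ≡ 13. Since 29 = 16 + 8 + 4 + 1, 34^29 ≡ 13·23·25·34: 13·23 = 299 ≡ 41, then 41·25 = 1025 ≡ 36, then 36·34 = 1224 ≡ 20. So 34^29 ≡ 20 (mod 43).
Hence T⁻¹(34) = 20.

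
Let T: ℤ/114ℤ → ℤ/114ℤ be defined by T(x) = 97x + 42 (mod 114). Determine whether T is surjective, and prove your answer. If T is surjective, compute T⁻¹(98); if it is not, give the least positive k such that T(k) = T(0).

104

Recall that surjectivity means every element of the codomain has a preimage under T.
Since gcd(97, 114) = 1, 97 is invertible modulo 114. Euclid's algorithm: 114 = 1·97 + 17, 97 = 5·17 + 12, 17 = 1·12 + 5, 12 = 2·5 + 2, 5 = 2·2 + 1; back-substituting gives 1 = 67·97 − 57·114, so 97⁻¹ ≡ 67 (mod 114).
Then y ↦ 67(y − 42) is a two-sided inverse to T, so every y ∈ ℤ/114ℤ has a preimage.
Therefore T is surjective.
Since T is surjective, we compute T⁻¹(98): solve 97x + 42 ≡ 98 (mod 114), i.e. 97x ≡ 56 (mod 114).
Multiplying by 97⁻¹ = 67 gives x ≡ 67·56 = 3752 = 32·114 + 104 ≡ 104 (mod 114).
Check: T(104) = 97·104 + 42 = 10130 = 88·114 + 98 ≡ 98 (mod 114).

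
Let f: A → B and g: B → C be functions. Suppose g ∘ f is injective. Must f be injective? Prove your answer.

Suppose f(x_1) = f(x_2). Applying g: (g ∘ f)(x_1) = (g ∘ f)(x_2). Since g ∘ f is injective, x_1 = x_2. Hence f is injective.

injective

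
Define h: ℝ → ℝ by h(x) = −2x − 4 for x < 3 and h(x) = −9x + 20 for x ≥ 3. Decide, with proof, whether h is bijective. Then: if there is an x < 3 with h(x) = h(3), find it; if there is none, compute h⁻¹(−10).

Both pieces are strictly decreasing (slopes −2 and −9), so each is injective on its own interval.
The left piece maps (−∞, 3) onto (−10, ∞); the right piece maps [3, ∞) onto (−∞, −7].
These images overlap. In particular h(3) = −7 (right piece), and solving −2x − 4 = −7 on the left piece gives x = 3/2 < 3.
So h(3/2) = h(3) with 3/2 ≠ 3, and h is not injective, hence not bijective. This x = 3/2 is the requested value below 3.

3/2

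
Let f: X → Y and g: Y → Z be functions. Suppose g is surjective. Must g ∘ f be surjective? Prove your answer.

not surjective

No. Take X = {1}, Y = Z = {1, 2, 3, 4}, f(1) = 1, and g = identity (surjective).
Then (g ∘ f)(1) = 1, and 4 ∈ Z has no preimage under g ∘ f, so g ∘ f is not surjective.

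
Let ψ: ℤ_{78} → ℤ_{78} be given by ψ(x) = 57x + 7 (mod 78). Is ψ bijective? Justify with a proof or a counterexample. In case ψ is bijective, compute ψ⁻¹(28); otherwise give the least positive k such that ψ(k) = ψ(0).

26

We have gcd(57, 78) = 3 > 1. Taking s = 0 and t = 26: ψ(0) = 7 and ψ(26) = 57·26 + 7 = 1489 ≡ 7 (mod 78).
So ψ(0) = ψ(26) while 0 ≠ 26, therefore ψ is not injective, hence not bijective.
Since ψ is not bijective, we find the least positive k with ψ(k) = ψ(0): this means 57k ≡ 0 (mod 78), i.e. 78 ∣ 57k. Since gcd(57, 78) = 3, dividing through by 3 this holds exactly when 26 ∣ 19k, and as gcd(19, 26) = 1, exactly when 26 ∣ k.
The smallest positive such k is 26.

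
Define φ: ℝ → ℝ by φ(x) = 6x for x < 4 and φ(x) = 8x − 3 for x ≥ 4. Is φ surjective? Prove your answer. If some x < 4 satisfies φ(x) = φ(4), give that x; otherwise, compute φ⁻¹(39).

21/4

Both pieces are strictly increasing (slopes 6 and 8), so each is injective on its own interval.
The left piece maps (−∞, 4) onto (−∞, 24); the right piece maps [4, ∞) onto [29, ∞).
The union (−∞, 24) ∪ [29, ∞) omits the interval between 24 and 29; in particular 24 has no preimage. So φ is not surjective.
Because the two images are disjoint, no x < 4 has φ(x) = φ(4), so we compute φ⁻¹(39): 39 lies in [29, ∞), so solve 8x − 3 = 39: x = (39 + 3)/8 = 21/4.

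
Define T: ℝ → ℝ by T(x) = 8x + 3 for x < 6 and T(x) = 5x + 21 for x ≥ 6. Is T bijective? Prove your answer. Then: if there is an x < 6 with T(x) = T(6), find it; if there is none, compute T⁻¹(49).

Both pieces are strictly increasing (slopes 8 and 5), so each is injective on its own interval.
The left piece maps (−∞, 6) onto (−∞, 51); the right piece maps [6, ∞) onto [51, ∞).
Since 51 = 51, the images partition ℝ: T is injective and surjective, hence bijective.
Because the two images are disjoint, no x < 6 has T(x) = T(6), so we compute T⁻¹(49): 49 lies in (−∞, 51), so solve 8x + 3 = 49: x = (49 − 3)/8 = 23/4.

23/4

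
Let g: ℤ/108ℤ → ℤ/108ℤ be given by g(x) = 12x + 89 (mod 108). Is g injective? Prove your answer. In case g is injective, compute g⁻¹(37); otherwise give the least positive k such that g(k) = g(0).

Recall that g is injective when g(a) = g(b) forces a = b.
We have gcd(12, 108) = 12 > 1. Taking a = 0 and b = 9: g(0) = 89 and g(9) = 12·9 + 89 = 197 ≡ 89 (mod 108).
So g(0) = g(9) while 0 ≠ 9, so g is not injective.
Since g is not injective, we find the least positive k with g(k) = g(0): this means 12k ≡ 0 (mod 108), i.e. 108 ∣ 12k. Since gcd(12, 108) = 12, dividing through by 12 this holds exactly when 9 ∣ k.
The smallest positive such k is 9.

9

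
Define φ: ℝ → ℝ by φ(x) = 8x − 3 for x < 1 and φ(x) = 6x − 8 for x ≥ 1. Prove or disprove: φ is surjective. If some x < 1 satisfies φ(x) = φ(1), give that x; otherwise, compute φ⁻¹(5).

1/8

Both pieces are strictly increasing (slopes 8 and 6), so each is injective on its own interval.
The left piece maps (−∞, 1) onto (−∞, 5); the right piece maps [1, ∞) onto [−2, ∞).
The union (−∞, 5) ∪ [−2, ∞) covers ℝ, so φ is surjective.
For the follow-up: the images overlap, so an x < 1 with φ(x) = φ(1) exists. φ(1) = −2; solving 8x − 3 = −2 for x < 1 gives x = (−2 + 3)/8 = 1/8.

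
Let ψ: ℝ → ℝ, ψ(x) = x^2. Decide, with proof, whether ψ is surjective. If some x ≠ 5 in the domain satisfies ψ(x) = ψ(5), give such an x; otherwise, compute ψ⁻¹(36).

Since 2 is even, x^2 ≥ 0 for all x ∈ ℝ, so −1 ∈ ℝ has no preimage. Therefore ψ is not surjective.
For the follow-up, such an x exists: taking x = −5 ∈ ℝ gives ψ(−5) = 25 = ψ(5) with −5 ≠ 5.

-5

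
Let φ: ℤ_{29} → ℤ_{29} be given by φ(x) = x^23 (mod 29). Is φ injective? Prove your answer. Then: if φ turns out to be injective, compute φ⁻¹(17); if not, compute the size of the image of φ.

12

Since 29 is prime, the nonzero elements of ℤ_{29} form a cyclic group of order 28.
As gcd(23, 28) = 1, raising to the 23rd power is a bijection on this group: if x_1^23 ≡ x_2^23 then (x_1x_2^{−1})^23 = 1, and the only element of order dividing gcd(23, 28) = 1 is 1, so x_1 = x_2.
With φ(0) = 0 this makes φ injective on all of ℤ_{29}, hence bijective (finite equal-size domain and codomain). In particular φ is injective.
Since φ is injective, we find the preimage of 17. The inverse of x ↦ x^23 on (ℤ_{29})^× is x ↦ x^11, because 23·11 = 253 = 9·28 + 1 ≡ 1 (mod 28) and x^{28} = 1 for x ≠ 0 (Fermat). So φ⁻¹(17) = 17^11 mod 29.
Repeated squaring mod 29: 17^1 ≡ 17, 17^2 ≡ 17² = 289 ≡ 28, 17^4 ≡ 28² = 784 ≡ 1, 17^8 ≡ 1² = 1. Since 11 = 8 + 2 + 1, 17^11 ≡ 1·28·17: 1·28 = 28, then 28·17 = 476 ≡ 12. So 17^11 ≡ 12 (mod 29).
Hence φ⁻¹(17) = 12.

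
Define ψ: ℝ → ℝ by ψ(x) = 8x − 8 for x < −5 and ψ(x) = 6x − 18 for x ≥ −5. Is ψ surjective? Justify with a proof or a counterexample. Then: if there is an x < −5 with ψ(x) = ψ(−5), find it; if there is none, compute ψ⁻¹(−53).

Both pieces are strictly increasing (slopes 8 and 6), so each is injective on its own interval.
The left piece maps (−∞, −5) onto (−∞, −48); the right piece maps [−5, ∞) onto [−48, ∞).
These images together cover ℝ, so ψ is surjective.
Because the two images are disjoint, no x < −5 has ψ(x) = ψ(−5), so we compute ψ⁻¹(−53): −53 lies in (−∞, −48), so solve 8x − 8 = −53: x = (−53 + 8)/8 = −45/8.

-45/8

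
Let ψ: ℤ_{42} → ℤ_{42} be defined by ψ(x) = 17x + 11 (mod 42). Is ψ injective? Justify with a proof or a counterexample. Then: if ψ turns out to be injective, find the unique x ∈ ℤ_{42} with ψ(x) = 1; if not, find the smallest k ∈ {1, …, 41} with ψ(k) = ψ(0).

34

If ψ(x_1) = ψ(x_2), then 17x_1 ≡ 17x_2 (mod 42). Because gcd(17, 42) = 1, we may cancel 17 to get x_1 ≡ x_2 (mod 42).
Hence ψ is injective.
We now compute 17⁻¹ mod 42 explicitly. Euclid's algorithm: 42 = 2·17 + 8, 17 = 2·8 + 1; back-substituting gives 1 = 5·17 − 2·42, so 17⁻¹ ≡ 5 (mod 42).
Since ψ is injective, we find ψ⁻¹(1): we need 17x ≡ 1 − 11 ≡ 32 (mod 42). Using 17⁻¹ = 5: x ≡ 5·32 = 160 = 3·42 + 34, so x = 34.
Check: ψ(34) = 17·34 + 11 = 589 = 14·42 + 1 ≡ 1 (mod 42).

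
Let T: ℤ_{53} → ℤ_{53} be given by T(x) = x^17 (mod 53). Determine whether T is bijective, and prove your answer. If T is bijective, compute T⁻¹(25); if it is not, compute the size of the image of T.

Since 53 is prime, the nonzero elements of ℤ_{53} form a cyclic group of order 52.
As gcd(17, 52) = 1, raising to the 17th power is a bijection on this group: if a^17 ≡ b^17 then (ab^{−1})^17 = 1, and the only element of order dividing gcd(17, 52) = 1 is 1, so a = b.
With T(0) = 0 this makes T injective on all of ℤ_{53}, hence bijective (finite equal-size domain and codomain). In particular T is bijective.
Since T is bijective, we find the preimage of 25. The inverse of x ↦ x^17 on (ℤ_{53})^× is x ↦ x^49, because 17·49 = 833 = 16·52 + 1 ≡ 1 (mod 52) and x^{52} = 1 for x ≠ 0 (Fermat). So T⁻¹(25) = 25^49 mod 53.
Repeated squaring mod 53: 25^1 ≡ 25, 25^2 ≡ 25² = 625 ≡ 42, 25^4 ≡ 42² = 1764 ≡ 15, 25^8 ≡ 15² = 225 ≡ 13, 25^16 ≡ 13² = 169 ≡ 10, 25^32 ≡ 10² = 100 ≡ 47. Since 49 = 32 + 16 + 1, 25^49 ≡ 47·10·25: 47·10 = 470 ≡ 46, then 46·25 = 1150 ≡ 37. So 25^49 ≡ 37 (mod 53).
Hence T⁻¹(25) = 37.

37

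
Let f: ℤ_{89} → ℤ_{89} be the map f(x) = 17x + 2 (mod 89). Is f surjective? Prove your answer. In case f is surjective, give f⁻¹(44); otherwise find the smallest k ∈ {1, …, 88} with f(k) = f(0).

81

Since gcd(17, 89) = 1, 17 is invertible modulo 89. Euclid's algorithm: 89 = 5·17 + 4, 17 = 4·4 + 1; back-substituting gives 1 = 21·17 − 4·89, so 17⁻¹ ≡ 21 (mod 89).
Then y ↦ 21(y − 2) is a two-sided inverse to f, so every y ∈ ℤ_{89} has a preimage.
Thus f is surjective.
Since f is surjective, we find f⁻¹(44): we need 17x ≡ 44 − 2 ≡ 42 (mod 89). Using 17⁻¹ = 21: x ≡ 21·42 = 882 = 9·89 + 81, so x = 81.
Check: f(81) = 17·81 + 2 = 1379 = 15·89 + 44 ≡ 44 (mod 89).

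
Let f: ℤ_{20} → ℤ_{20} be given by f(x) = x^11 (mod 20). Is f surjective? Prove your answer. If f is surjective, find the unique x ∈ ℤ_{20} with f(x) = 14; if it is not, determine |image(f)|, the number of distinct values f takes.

f(0) = 0^11 = 0.
f(10): Repeated squaring mod 20: 10^1 ≡ 10, 10^2 ≡ 10² = 100 ≡ 0, 10^4 ≡ 0² = 0, 10^8 ≡ 0² = 0. Since 11 = 8 + 2 + 1, 10^11 ≡ 0·0·10: 0·0 = 0, then 0·10 = 0. So 10^11 ≡ 0 (mod 20).
So f(0) = f(10) = 0 while 0 ≠ 10, hence f is not injective.
A non-injective map from the 20-element set ℤ_{20} to itself takes at most 19 distinct values, so it cannot be surjective. Hence f is not surjective.
Since f is not surjective, we determine |image(f)|. Computing x^11 mod 20 for each x (by repeated squaring, reducing mod 20 at every step), the values f(0), f(1), …, f(19) are: 0, 1, 8, 7, 4, 5, 16, 3, 12, 9, 0, 11, 8, 17, 4, 15, 16, 13, 12, 19.
The distinct values are {0, 1, 3, 4, 5, 7, 8, 9, 11, 12, 13, 15, 16, 17, 19}; there are 15 of them.

15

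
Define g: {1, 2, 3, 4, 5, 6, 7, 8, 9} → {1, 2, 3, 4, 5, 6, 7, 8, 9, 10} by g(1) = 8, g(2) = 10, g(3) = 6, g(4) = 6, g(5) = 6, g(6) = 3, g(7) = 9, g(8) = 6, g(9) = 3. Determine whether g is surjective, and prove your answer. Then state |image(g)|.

No element maps to 1, so g is not surjective.
The image of g is {3, 6, 8, 9, 10}, which has 5 elements.

5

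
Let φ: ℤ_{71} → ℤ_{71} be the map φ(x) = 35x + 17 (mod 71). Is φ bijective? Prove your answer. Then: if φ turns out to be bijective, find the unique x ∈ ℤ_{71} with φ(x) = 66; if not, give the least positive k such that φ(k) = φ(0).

If φ(s) = φ(t), then 35s ≡ 35t (mod 71). Because gcd(35, 71) = 1, we may cancel 35 to get s ≡ t (mod 71).
We now compute 35⁻¹ mod 71 explicitly. Euclid's algorithm: 71 = 2·35 + 1; back-substituting gives 1 = 69·35 − 34·71, so 35⁻¹ ≡ 69 (mod 71).
Then y ↦ 69(y − 17) is a two-sided inverse to φ, so every y ∈ ℤ_{71} has a preimage.
Hence φ is bijective.
Since φ is bijective, we compute φ⁻¹(66): solve 35x + 17 ≡ 66 (mod 71), i.e. 35x ≡ 49 (mod 71).
Multiplying by 35⁻¹ = 69 gives x ≡ 69·49 = 3381 = 47·71 + 44 ≡ 44 (mod 71).
Check: φ(44) = 35·44 + 17 = 1557 = 21·71 + 66 ≡ 66 (mod 71).

44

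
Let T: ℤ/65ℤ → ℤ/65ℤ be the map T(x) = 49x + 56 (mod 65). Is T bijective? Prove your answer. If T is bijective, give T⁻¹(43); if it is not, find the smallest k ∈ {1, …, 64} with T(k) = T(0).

If T(s) = T(t), then 49s ≡ 49t (mod 65). Because gcd(49, 65) = 1, we may cancel 49 to get s ≡ t (mod 65).
We now compute 49⁻¹ mod 65 explicitly. Euclid's algorithm: 65 = 1·49 + 16, 49 = 3·16 + 1; back-substituting gives 1 = 4·49 − 3·65, so 49⁻¹ ≡ 4 (mod 65).
For any y ∈ ℤ/65ℤ, x = 4(y − 56) mod 65 satisfies T(x) = 49·4(y − 56) + 56 ≡ y (since 49·4 ≡ 1 mod 65). So every y has a preimage.
Therefore T is bijective.
Since T is bijective, we find T⁻¹(43): we need 49x ≡ 43 − 56 ≡ 52 (mod 65). Using 49⁻¹ = 4: x ≡ 4·52 = 208 = 3·65 + 13, so x = 13.
Check: T(13) = 49·13 + 56 = 693 = 10·65 + 43 ≡ 43 (mod 65).

13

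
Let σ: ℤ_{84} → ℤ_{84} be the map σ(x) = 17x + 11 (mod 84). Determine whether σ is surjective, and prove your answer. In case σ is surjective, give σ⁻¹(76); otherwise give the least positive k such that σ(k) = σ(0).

Since gcd(17, 84) = 1, 17 is invertible modulo 84. Euclid's algorithm: 84 = 4·17 + 16, 17 = 1·16 + 1; back-substituting gives 1 = 5·17 − 1·84, so 17⁻¹ ≡ 5 (mod 84).
For any y ∈ ℤ_{84}, x = 5(y − 11) mod 84 satisfies σ(x) = 17·5(y − 11) + 11 ≡ y (since 17·5 ≡ 1 mod 84). So every y has a preimage.
Thus σ is surjective.
Since σ is surjective, we find σ⁻¹(76): we need 17x ≡ 76 − 11 ≡ 65 (mod 84). Using 17⁻¹ = 5: x ≡ 5·65 = 325 = 3·84 + 73, so x = 73.
Check: σ(73) = 17·73 + 11 = 1252 = 14·84 + 76 ≡ 76 (mod 84).

73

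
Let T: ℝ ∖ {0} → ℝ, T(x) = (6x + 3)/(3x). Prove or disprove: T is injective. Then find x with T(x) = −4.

-1/6

Suppose T(x_1) = T(x_2). Cross-multiplying: (6x_1 + 3)(3x_2) = (6x_2 + 3)(3x_1).
Expanding both sides and cancelling the symmetric terms leaves −9·(x_1 − x_2) = 0. Since −9 ≠ 0, x_1 = x_2. So T is injective.
Solving T(x) = −4: cross-multiplying gives 6x + 3 = −4(3x), which rearranges to 18x = −3, so x = −1/6.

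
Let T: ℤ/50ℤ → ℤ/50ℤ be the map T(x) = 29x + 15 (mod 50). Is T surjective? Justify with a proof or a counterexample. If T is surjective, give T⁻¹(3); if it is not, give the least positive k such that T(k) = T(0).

Since gcd(29, 50) = 1, 29 is invertible modulo 50. Euclid's algorithm: 50 = 1·29 + 21, 29 = 1·21 + 8, 21 = 2·8 + 5, 8 = 1·5 + 3, 5 = 1·3 + 2, 3 = 1·2 + 1; back-substituting gives 1 = 19·29 − 11·50, so 29⁻¹ ≡ 19 (mod 50).
For any y ∈ ℤ/50ℤ, x = 19(y − 15) mod 50 satisfies T(x) = 29·19(y − 15) + 15 ≡ y (since 29·19 ≡ 1 mod 50). So every y has a preimage.
Hence T is surjective.
Since T is surjective, we find T⁻¹(3): we need 29x ≡ 3 − 15 ≡ 38 (mod 50). Using 29⁻¹ = 19: x ≡ 19·38 = 722 = 14·50 + 22, so x = 22.
Check: T(22) = 29·22 + 15 = 653 = 13·50 + 3 ≡ 3 (mod 50).

22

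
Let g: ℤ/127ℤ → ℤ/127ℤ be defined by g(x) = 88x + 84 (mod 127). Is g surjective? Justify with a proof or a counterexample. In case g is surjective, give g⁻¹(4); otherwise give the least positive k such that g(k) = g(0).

Recall that surjectivity means every element of the codomain has a preimage under g.
Since gcd(88, 127) = 1, 88 is invertible modulo 127. Euclid's algorithm: 127 = 1·88 + 39, 88 = 2·39 + 10, 39 = 3·10 + 9, 10 = 1·9 + 1; back-substituting gives 1 = 13·88 − 9·127, so 88⁻¹ ≡ 13 (mod 127).
For any y ∈ ℤ/127ℤ, x = 13(y − 84) mod 127 satisfies g(x) = 88·13(y − 84) + 84 ≡ y (since 88·13 ≡ 1 mod 127). So every y has a preimage.
Therefore g is surjective.
Since g is surjective, we compute g⁻¹(4): solve 88x + 84 ≡ 4 (mod 127), i.e. 88x ≡ 47 (mod 127).
Multiplying by 88⁻¹ = 13 gives x ≡ 13·47 = 611 = 4·127 + 103 ≡ 103 (mod 127).
Check: g(103) = 88·103 + 84 = 9148 = 72·127 + 4 ≡ 4 (mod 127).

103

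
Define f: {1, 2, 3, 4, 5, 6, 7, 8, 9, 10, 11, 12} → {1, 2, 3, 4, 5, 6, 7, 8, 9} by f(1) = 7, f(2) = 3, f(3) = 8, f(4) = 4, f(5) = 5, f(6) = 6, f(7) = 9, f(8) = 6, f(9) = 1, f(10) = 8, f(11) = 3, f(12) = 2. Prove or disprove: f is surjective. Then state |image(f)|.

9

Every element of the codomain has a preimage: 1 = f(9), 2 = f(12), 3 = f(2), 4 = f(4), 5 = f(5), 6 = f(6), 7 = f(1), 8 = f(3), 9 = f(7).
Hence f is surjective.
The image of f is {1, 2, 3, 4, 5, 6, 7, 8, 9}, which has 9 elements.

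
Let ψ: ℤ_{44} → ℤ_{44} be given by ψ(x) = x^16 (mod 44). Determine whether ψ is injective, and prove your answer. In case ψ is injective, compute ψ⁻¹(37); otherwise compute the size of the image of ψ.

12

ψ(10): Repeated squaring mod 44: 10^1 ≡ 10, 10^2 ≡ 10² = 100 ≡ 12, 10^4 ≡ 12² = 144 ≡ 12, 10^8 ≡ 12² = 144 ≡ 12, 10^16 ≡ 12² = 144 ≡ 12. So 10^16 ≡ 12 (mod 44).
ψ(12): Repeated squaring mod 44: 12^1 ≡ 12, 12^2 ≡ 12² = 144 ≡ 12, 12^4 ≡ 12² = 144 ≡ 12, 12^8 ≡ 12² = 144 ≡ 12, 12^16 ≡ 12² = 144 ≡ 12. So 12^16 ≡ 12 (mod 44).
So ψ(10) = ψ(12) = 12 while 10 ≠ 12, thus ψ is not injective.
Since ψ is not injective, we determine |image(ψ)|. Computing x^16 mod 44 for each x (by repeated squaring, reducing mod 44 at every step), the values ψ(0), ψ(1), …, ψ(43) are: 0, 1, 20, 25, 4, 5, 16, 37, 36, 9, 12, 33, 12, 9, 36, 37, 16, 5, 4, 25, 20, 1, 0, 1, 20, 25, 4, 5, 16, 37, 36, 9, 12, 33, 12, 9, 36, 37, 16, 5, 4, 25, 20, 1.
The distinct values are {0, 1, 4, 5, 9, 12, 16, 20, 25, 33, 36, 37}; there are 12 of them.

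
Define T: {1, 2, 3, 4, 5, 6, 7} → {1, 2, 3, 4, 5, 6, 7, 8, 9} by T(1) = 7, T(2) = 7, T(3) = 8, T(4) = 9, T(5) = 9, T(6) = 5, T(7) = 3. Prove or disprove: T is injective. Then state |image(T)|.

T(1) = 7 = T(2) with 1 ≠ 2, so T is not injective.
The image of T is {3, 5, 7, 8, 9}, which has 5 elements.

5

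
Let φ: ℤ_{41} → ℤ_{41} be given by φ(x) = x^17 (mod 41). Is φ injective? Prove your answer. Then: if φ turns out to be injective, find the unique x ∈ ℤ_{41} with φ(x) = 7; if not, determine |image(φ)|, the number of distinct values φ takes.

Since 41 is prime, the nonzero elements of ℤ_{41} form a cyclic group of order 40.
As gcd(17, 40) = 1, raising to the 17th power is a bijection on this group: if a^17 ≡ b^17 then (ab^{−1})^17 = 1, and the only element of order dividing gcd(17, 40) = 1 is 1, so a = b.
With φ(0) = 0 this makes φ injective on all of ℤ_{41}, hence bijective (finite equal-size domain and codomain). In particular φ is injective.
Since φ is injective, we find the preimage of 7. The inverse of x ↦ x^17 on (ℤ_{41})^× is x ↦ x^33, because 17·33 = 561 = 14·40 + 1 ≡ 1 (mod 40) and x^{40} = 1 for x ≠ 0 (Fermat). So φ⁻¹(7) = 7^33 mod 41.
Repeated squaring mod 41: 7^1 ≡ 7, 7^2 ≡ 7² = 49 ≡ 8, 7^4 ≡ 8² = 64 ≡ 23, 7^8 ≡ 23² = 529 ≡ 37, 7^16 ≡ 37² = 1369 ≡ 16, 7^32 ≡ 16² = 256 ≡ 10. Since 33 = 32 + 1, 7^33 ≡ 10·7: 10·7 = 70 ≡ 29. So 7^33 ≡ 29 (mod 41).
Hence φ⁻¹(7) = 29.

29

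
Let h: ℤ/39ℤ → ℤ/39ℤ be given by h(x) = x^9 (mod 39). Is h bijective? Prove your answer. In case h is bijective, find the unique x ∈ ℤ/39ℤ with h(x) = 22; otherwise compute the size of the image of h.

15

h(2): Repeated squaring mod 39: 2^1 ≡ 2, 2^2 ≡ 2² = 4, 2^4 ≡ 4² = 16, 2^8 ≡ 16² = 256 ≡ 22. Since 9 = 8 + 1, 2^9 ≡ 22·2: 22·2 = 44 ≡ 5. So 2^9 ≡ 5 (mod 39).
h(5): Repeated squaring mod 39: 5^1 ≡ 5, 5^2 ≡ 5² = 25, 5^4 ≡ 25² = 625 ≡ 1, 5^8 ≡ 1² = 1. Since 9 = 8 + 1, 5^9 ≡ 1·5: 1·5 = 5. So 5^9 ≡ 5 (mod 39).
So h(2) = h(5) = 5 while 2 ≠ 5, therefore h is not injective, hence not bijective.
Since h is not bijective, we determine |image(h)|. Computing x^9 mod 39 for each x (by repeated squaring, reducing mod 39 at every step), the values h(0), h(1), …, h(38) are: 0, 1, 5, 27, 25, 5, 18, 34, 8, 27, 25, 8, 12, 13, 14, 18, 1, 38, 18, 31, 8, 21, 1, 38, 21, 25, 26, 27, 31, 14, 12, 31, 5, 21, 34, 14, 12, 34, 38.
The distinct values are {0, 1, 5, 8, 12, 13, 14, 18, 21, 25, 26, 27, 31, 34, 38}; there are 15 of them.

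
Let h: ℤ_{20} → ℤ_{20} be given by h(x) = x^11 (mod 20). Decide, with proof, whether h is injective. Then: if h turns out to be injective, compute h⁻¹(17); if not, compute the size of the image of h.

h(0) = 0^11 = 0.
h(10): Repeated squaring mod 20: 10^1 ≡ 10, 10^2 ≡ 10² = 100 ≡ 0, 10^4 ≡ 0² = 0, 10^8 ≡ 0² = 0. Since 11 = 8 + 2 + 1, 10^11 ≡ 0·0·10: 0·0 = 0, then 0·10 = 0. So 10^11 ≡ 0 (mod 20).
So h(0) = h(10) = 0 while 0 ≠ 10, thus h is not injective.
Since h is not injective, we determine |image(h)|. Computing x^11 mod 20 for each x (by repeated squaring, reducing mod 20 at every step), the values h(0), h(1), …, h(19) are: 0, 1, 8, 7, 4, 5, 16, 3, 12, 9, 0, 11, 8, 17, 4, 15, 16, 13, 12, 19.
The distinct values are {0, 1, 3, 4, 5, 7, 8, 9, 11, 12, 13, 15, 16, 17, 19}; there are 15 of them.

15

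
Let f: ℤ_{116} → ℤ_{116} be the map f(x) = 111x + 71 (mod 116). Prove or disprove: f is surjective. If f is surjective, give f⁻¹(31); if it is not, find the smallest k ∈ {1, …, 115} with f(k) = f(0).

Since gcd(111, 116) = 1, 111 is invertible modulo 116. Euclid's algorithm: 116 = 1·111 + 5, 111 = 22·5 + 1; back-substituting gives 1 = 23·111 − 22·116, so 111⁻¹ ≡ 23 (mod 116).
For any y ∈ ℤ_{116}, x = 23(y − 71) mod 116 satisfies f(x) = 111·23(y − 71) + 71 ≡ y (since 111·23 ≡ 1 mod 116). So every y has a preimage.
Thus f is surjective.
Since f is surjective, we find f⁻¹(31): we need 111x ≡ 31 − 71 ≡ 76 (mod 116). Using 111⁻¹ = 23: x ≡ 23·76 = 1748 = 15·116 + 8, so x = 8.
Check: f(8) = 111·8 + 71 = 959 = 8·116 + 31 ≡ 31 (mod 116).

8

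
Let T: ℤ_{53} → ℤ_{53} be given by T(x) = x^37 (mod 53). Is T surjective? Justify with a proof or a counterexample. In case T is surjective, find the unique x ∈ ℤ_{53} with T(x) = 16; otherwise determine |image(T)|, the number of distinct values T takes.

13

Since 53 is prime, the nonzero elements of ℤ_{53} form a cyclic group of order 52.
As gcd(37, 52) = 1, raising to the 37th power is a bijection on this group: if u^37 ≡ v^37 then (uv^{−1})^37 = 1, and the only element of order dividing gcd(37, 52) = 1 is 1, so u = v.
With T(0) = 0 this makes T injective on all of ℤ_{53}, hence bijective (finite equal-size domain and codomain). In particular T is surjective.
Since T is surjective, we find the preimage of 16. The inverse of x ↦ x^37 on (ℤ_{53})^× is x ↦ x^45, because 37·45 = 1665 = 32·52 + 1 ≡ 1 (mod 52) and x^{52} = 1 for x ≠ 0 (Fermat). So T⁻¹(16) = 16^45 mod 53.
Repeated squaring mod 53: 16^1 ≡ 16, 16^2 ≡ 16² = 256 ≡ 44, 16^4 ≡ 44² = 1936 ≡ 28, 16^8 ≡ 28² = 784 ≡ 42, 16^16 ≡ 42² = 1764 ≡ 15, 16^32 ≡ 15² = 225 ≡ 13. Since 45 = 32 + 8 + 4 + 1, 16^45 ≡ 13·42·28·16: 13·42 = 546 ≡ 16, then 16·28 = 448 ≡ 24, then 24·16 = 384 ≡ 13. So 16^45 ≡ 13 (mod 53).
Hence T⁻¹(16) = 13.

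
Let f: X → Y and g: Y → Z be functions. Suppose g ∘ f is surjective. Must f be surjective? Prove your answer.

not surjective

No. Take X = {1, 2}, Y = {1, 2, 3, 4}, Z = {1}, f(a) = 1 for every a ∈ X, and g(b) = 1 for every b ∈ Y.
Then g ∘ f is surjective onto {1}, but 4 ∈ Y has no preimage under f, so f is not surjective.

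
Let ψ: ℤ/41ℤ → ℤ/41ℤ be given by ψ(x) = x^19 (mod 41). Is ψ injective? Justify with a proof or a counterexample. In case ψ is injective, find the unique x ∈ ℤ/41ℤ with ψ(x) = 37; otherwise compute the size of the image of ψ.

10

Since 41 is prime, the nonzero elements of ℤ/41ℤ form a cyclic group of order 40.
As gcd(19, 40) = 1, raising to the 19th power is a bijection on this group: if u^19 ≡ v^19 then (uv^{−1})^19 = 1, and the only element of order dividing gcd(19, 40) = 1 is 1, so u = v.
With ψ(0) = 0 this makes ψ injective on all of ℤ/41ℤ, hence bijective (finite equal-size domain and codomain). In particular ψ is injective.
Since ψ is injective, we find the preimage of 37. The inverse of x ↦ x^19 on (ℤ/41ℤ)^× is x ↦ x^19, because 19·19 = 361 = 9·40 + 1 ≡ 1 (mod 40) and x^{40} = 1 for x ≠ 0 (Fermat). So ψ⁻¹(37) = 37^19 mod 41.
Repeated squaring mod 41: 37^1 ≡ 37, 37^2 ≡ 37² = 1369 ≡ 16, 37^4 ≡ 16² = 256 ≡ 10, 37^8 ≡ 10² = 100 ≡ 18, 37^16 ≡ 18² = 324 ≡ 37. Since 19 = 16 + 2 + 1, 37^19 ≡ 37·16·37: 37·16 = 592 ≡ 18, then 18·37 = 666 ≡ 10. So 37^19 ≡ 10 (mod 41).
Hence ψ⁻¹(37) = 10.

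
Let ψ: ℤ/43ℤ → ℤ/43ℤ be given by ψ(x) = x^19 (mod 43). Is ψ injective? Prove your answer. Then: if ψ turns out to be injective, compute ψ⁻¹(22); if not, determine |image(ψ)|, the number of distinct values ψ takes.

Since 43 is prime, the nonzero elements of ℤ/43ℤ form a cyclic group of order 42.
As gcd(19, 42) = 1, raising to the 19th power is a bijection on this group: if x_1^19 ≡ x_2^19 then (x_1x_2^{−1})^19 = 1, and the only element of order dividing gcd(19, 42) = 1 is 1, so x_1 = x_2.
With ψ(0) = 0 this makes ψ injective on all of ℤ/43ℤ, hence bijective (finite equal-size domain and codomain). In particular ψ is injective.
Since ψ is injective, we find the preimage of 22. The inverse of x ↦ x^19 on (ℤ/43ℤ)^× is x ↦ x^31, because 19·31 = 589 = 14·42 + 1 ≡ 1 (mod 42) and x^{42} = 1 for x ≠ 0 (Fermat). So ψ⁻¹(22) = 22^31 mod 43.
Repeated squaring mod 43: 22^1 ≡ 22, 22^2 ≡ 22² = 484 ≡ 11, 22^4 ≡ 11² = 121 ≡ 35, 22^8 ≡ 35² = 1225 ≡ 21, 22^16 ≡ 21² = 441 ≡ 11. Since 31 = 16 + 8 + 4 + 2 + 1, 22^31 ≡ 11·21·35·11·22: 11·21 = 231 ≡ 16, then 16·35 = 560 ≡ 1, then 1·11 = 11, then 11·22 = 242 ≡ 27. So 22^31 ≡ 27 (mod 43).
Hence ψ⁻¹(22) = 27.

27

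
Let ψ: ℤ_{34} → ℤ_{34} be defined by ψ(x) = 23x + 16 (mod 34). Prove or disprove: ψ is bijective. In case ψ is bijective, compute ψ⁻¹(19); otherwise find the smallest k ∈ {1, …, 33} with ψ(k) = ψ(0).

Recall: ψ is injective when ψ(x_1) = ψ(x_2) forces x_1 = x_2.
Suppose ψ(x_1) = ψ(x_2) in ℤ_{34}. Then 23x_1 + 16 ≡ 23x_2 + 16 (mod 34), thus 23(x_1 − x_2) ≡ 0 (mod 34).
Since gcd(23, 34) = 1, 23 is invertible modulo 34, thus x_1 − x_2 ≡ 0 (mod 34), i.e. x_1 = x_2.
We now compute 23⁻¹ mod 34 explicitly. Euclid's algorithm: 34 = 1·23 + 11, 23 = 2·11 + 1; back-substituting gives 1 = 3·23 − 2·34, so 23⁻¹ ≡ 3 (mod 34).
For any y ∈ ℤ_{34}, x = 3(y − 16) mod 34 satisfies ψ(x) = 23·3(y − 16) + 16 ≡ y (since 23·3 ≡ 1 mod 34). So every y has a preimage.
Hence ψ is bijective.
Since ψ is bijective, we compute ψ⁻¹(19): solve 23x + 16 ≡ 19 (mod 34), i.e. 23x ≡ 3 (mod 34).
Multiplying by 23⁻¹ = 3 gives x ≡ 3·3 = 9 ≡ 9 (mod 34).
Check: ψ(9) = 23·9 + 16 = 223 = 6·34 + 19 ≡ 19 (mod 34).

9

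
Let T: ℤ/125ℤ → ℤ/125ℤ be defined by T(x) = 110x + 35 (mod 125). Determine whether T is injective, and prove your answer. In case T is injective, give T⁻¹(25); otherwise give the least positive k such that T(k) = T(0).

25

We have gcd(110, 125) = 5 > 1. Taking u = 0 and v = 25: T(0) = 35 and T(25) = 110·25 + 35 = 2785 ≡ 35 (mod 125).
So T(0) = T(25) while 0 ≠ 25, hence T is not injective.
Since T is not injective, we find the least positive k with T(k) = T(0): this means 110k ≡ 0 (mod 125), i.e. 125 ∣ 110k. Since gcd(110, 125) = 5, dividing through by 5 this holds exactly when 25 ∣ 22k, and as gcd(22, 25) = 1, exactly when 25 ∣ k.
The smallest positive such k is 25.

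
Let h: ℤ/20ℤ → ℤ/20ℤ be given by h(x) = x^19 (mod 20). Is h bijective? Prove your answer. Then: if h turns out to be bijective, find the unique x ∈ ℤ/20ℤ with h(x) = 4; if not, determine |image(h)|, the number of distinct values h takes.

15

h(0) = 0^19 = 0.
h(10): Repeated squaring mod 20: 10^1 ≡ 10, 10^2 ≡ 10² = 100 ≡ 0, 10^4 ≡ 0² = 0, 10^8 ≡ 0² = 0, 10^16 ≡ 0² = 0. Since 19 = 16 + 2 + 1, 10^19 ≡ 0·0·10: 0·0 = 0, then 0·10 = 0. So 10^19 ≡ 0 (mod 20).
So h(0) = h(10) = 0 while 0 ≠ 10, therefore h is not injective, hence not bijective.
Since h is not bijective, we determine |image(h)|. Computing x^19 mod 20 for each x (by repeated squaring, reducing mod 20 at every step), the values h(0), h(1), …, h(19) are: 0, 1, 8, 7, 4, 5, 16, 3, 12, 9, 0, 11, 8, 17, 4, 15, 16, 13, 12, 19.
The distinct values are {0, 1, 3, 4, 5, 7, 8, 9, 11, 12, 13, 15, 16, 17, 19}; there are 15 of them.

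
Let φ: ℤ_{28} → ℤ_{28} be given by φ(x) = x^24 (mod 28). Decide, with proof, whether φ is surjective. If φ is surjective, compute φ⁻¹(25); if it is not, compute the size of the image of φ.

φ(1) = 1^24 = 1.
φ(3): Repeated squaring mod 28: 3^1 ≡ 3, 3^2 ≡ 3² = 9, 3^4 ≡ 9² = 81 ≡ 25, 3^8 ≡ 25² = 625 ≡ 9, 3^16 ≡ 9² = 81 ≡ 25. Since 24 = 16 + 8, 3^24 ≡ 25·9: 25·9 = 225 ≡ 1. So 3^24 ≡ 1 (mod 28).
So φ(1) = φ(3) = 1 while 1 ≠ 3, so φ is not injective.
A non-injective map from the 28-element set ℤ_{28} to itself takes at most 27 distinct values, so it cannot be surjective. So φ is not surjective.
Since φ is not surjective, we determine |image(φ)|. Computing x^24 mod 28 for each x (by repeated squaring, reducing mod 28 at every step), the values φ(0), φ(1), …, φ(27) are: 0, 1, 8, 1, 8, 1, 8, 21, 8, 1, 8, 1, 8, 1, 0, 1, 8, 1, 8, 1, 8, 21, 8, 1, 8, 1, 8, 1.
The distinct values are {0, 1, 8, 21}; there are 4 of them.

4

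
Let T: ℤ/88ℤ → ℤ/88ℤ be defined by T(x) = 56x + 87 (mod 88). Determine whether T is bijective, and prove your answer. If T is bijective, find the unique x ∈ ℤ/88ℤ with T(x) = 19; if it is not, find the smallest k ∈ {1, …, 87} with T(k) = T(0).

By definition, injectivity means: for all a, b in the domain, T(a) = T(b) implies a = b.
We have gcd(56, 88) = 8 > 1. Taking a = 0 and b = 11: T(0) = 87 and T(11) = 56·11 + 87 = 703 ≡ 87 (mod 88).
So T(0) = T(11) while 0 ≠ 11, therefore T is not injective, hence not bijective.
Since T is not bijective, we find the least positive k with T(k) = T(0): this means 56k ≡ 0 (mod 88), i.e. 88 ∣ 56k. Since gcd(56, 88) = 8, dividing through by 8 this holds exactly when 11 ∣ 7k, and as gcd(7, 11) = 1, exactly when 11 ∣ k.
The smallest positive such k is 11.

11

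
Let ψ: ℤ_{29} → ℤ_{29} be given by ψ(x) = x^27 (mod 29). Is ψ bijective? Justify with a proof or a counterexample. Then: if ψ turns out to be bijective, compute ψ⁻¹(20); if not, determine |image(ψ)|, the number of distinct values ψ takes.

16

Since 29 is prime, the nonzero elements of ℤ_{29} form a cyclic group of order 28.
As gcd(27, 28) = 1, raising to the 27th power is a bijection on this group: if u^27 ≡ v^27 then (uv^{−1})^27 = 1, and the only element of order dividing gcd(27, 28) = 1 is 1, so u = v.
With ψ(0) = 0 this makes ψ injective on all of ℤ_{29}, hence bijective (finite equal-size domain and codomain). In particular ψ is bijective.
Since ψ is bijective, we find the preimage of 20. The inverse of x ↦ x^27 on (ℤ_{29})^× is x ↦ x^27, because 27·27 = 729 = 26·28 + 1 ≡ 1 (mod 28) and x^{28} = 1 for x ≠ 0 (Fermat). So ψ⁻¹(20) = 20^27 mod 29.
Repeated squaring mod 29: 20^1 ≡ 20, 20^2 ≡ 20² = 400 ≡ 23, 20^4 ≡ 23² = 529 ≡ 7, 20^8 ≡ 7² = 49 ≡ 20, 20^16 ≡ 20² = 400 ≡ 23. Since 27 = 16 + 8 + 2 + 1, 20^27 ≡ 23·20·23·20: 23·20 = 460 ≡ 25, then 25·23 = 575 ≡ 24, then 24·20 = 480 ≡ 16. So 20^27 ≡ 16 (mod 29).
Hence ψ⁻¹(20) = 16.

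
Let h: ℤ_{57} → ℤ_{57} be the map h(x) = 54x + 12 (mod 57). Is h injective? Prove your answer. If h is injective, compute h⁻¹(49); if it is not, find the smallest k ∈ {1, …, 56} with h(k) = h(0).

19

By definition, h is injective when h(a) = h(b) forces a = b.
We have gcd(54, 57) = 3 > 1. Taking a = 0 and b = 19: h(0) = 12 and h(19) = 54·19 + 12 = 1038 ≡ 12 (mod 57).
So h(0) = h(19) while 0 ≠ 19, so h is not injective.
Since h is not injective, we find the least positive k with h(k) = h(0): this means 54k ≡ 0 (mod 57), i.e. 57 ∣ 54k. Since gcd(54, 57) = 3, dividing through by 3 this holds exactly when 19 ∣ 18k, and as gcd(18, 19) = 1, exactly when 19 ∣ k.
The smallest positive such k is 19.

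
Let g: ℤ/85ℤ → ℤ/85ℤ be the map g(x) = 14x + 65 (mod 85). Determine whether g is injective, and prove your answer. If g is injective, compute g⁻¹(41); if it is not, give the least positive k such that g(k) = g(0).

Suppose g(s) = g(t) in ℤ/85ℤ. Then 14s + 65 ≡ 14t + 65 (mod 85), therefore 14(s − t) ≡ 0 (mod 85).
Since gcd(14, 85) = 1, 14 is invertible modulo 85, hence s − t ≡ 0 (mod 85), i.e. s = t.
Therefore g is injective.
We now compute 14⁻¹ mod 85 explicitly. Euclid's algorithm: 85 = 6·14 + 1; back-substituting gives 1 = 79·14 − 13·85, so 14⁻¹ ≡ 79 (mod 85).
Since g is injective, we compute g⁻¹(41): solve 14x + 65 ≡ 41 (mod 85), i.e. 14x ≡ 61 (mod 85).
Multiplying by 14⁻¹ = 79 gives x ≡ 79·61 = 4819 = 56·85 + 59 ≡ 59 (mod 85).
Check: g(59) = 14·59 + 65 = 891 = 10·85 + 41 ≡ 41 (mod 85).

59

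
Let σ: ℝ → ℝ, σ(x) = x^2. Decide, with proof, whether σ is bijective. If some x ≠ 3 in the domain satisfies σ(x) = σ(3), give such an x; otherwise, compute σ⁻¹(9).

σ(3) = 9 = (−3)^2 = σ(−3) (since 2 is even), with 3 ≠ −3. So σ is not injective, hence not bijective.
For the follow-up, such an x exists: taking x = −3 ∈ ℝ gives σ(−3) = 9 = σ(3) with −3 ≠ 3.

-3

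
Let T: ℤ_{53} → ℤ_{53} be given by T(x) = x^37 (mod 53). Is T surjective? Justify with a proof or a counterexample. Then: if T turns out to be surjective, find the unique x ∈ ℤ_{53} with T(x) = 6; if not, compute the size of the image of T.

37

Since 53 is prime, the nonzero elements of ℤ_{53} form a cyclic group of order 52.
As gcd(37, 52) = 1, raising to the 37th power is a bijection on this group: if a^37 ≡ b^37 then (ab^{−1})^37 = 1, and the only element of order dividing gcd(37, 52) = 1 is 1, so a = b.
With T(0) = 0 this makes T injective on all of ℤ_{53}, hence bijective (finite equal-size domain and codomain). In particular T is surjective.
Since T is surjective, we find the preimage of 6. The inverse of x ↦ x^37 on (ℤ_{53})^× is x ↦ x^45, because 37·45 = 1665 = 32·52 + 1 ≡ 1 (mod 52) and x^{52} = 1 for x ≠ 0 (Fermat). So T⁻¹(6) = 6^45 mod 53.
Repeated squaring mod 53: 6^1 ≡ 6, 6^2 ≡ 6² = 36, 6^4 ≡ 36² = 1296 ≡ 24, 6^8 ≡ 24² = 576 ≡ 46, 6^16 ≡ 46² = 2116 ≡ 49, 6^32 ≡ 49² = 2401 ≡ 16. Since 45 = 32 + 8 + 4 + 1, 6^45 ≡ 16·46·24·6: 16·46 = 736 ≡ 47, then 47·24 = 1128 ≡ 15, then 15·6 = 90 ≡ 37. So 6^45 ≡ 37 (mod 53).
Hence T⁻¹(6) = 37.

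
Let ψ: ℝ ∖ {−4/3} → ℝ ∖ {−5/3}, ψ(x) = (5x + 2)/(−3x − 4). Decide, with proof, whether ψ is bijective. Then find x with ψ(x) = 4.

-18/17

Suppose ψ(x_1) = ψ(x_2). Cross-multiplying: (5x_1 + 2)(−3x_2 − 4) = (5x_2 + 2)(−3x_1 − 4).
Expanding both sides and cancelling the symmetric terms leaves −14·(x_1 − x_2) = 0. Since −14 ≠ 0, x_1 = x_2. So ψ is injective.
For any y ≠ −5/3, solving y(−3x − 4) = 5x + 2 for x gives a well-defined x ≠ −4/3. So ψ is surjective.
Therefore ψ is bijective.
Solving ψ(x) = 4: cross-multiplying gives 5x + 2 = 4(−3x − 4), which rearranges to 17x = −18, so x = −18/17.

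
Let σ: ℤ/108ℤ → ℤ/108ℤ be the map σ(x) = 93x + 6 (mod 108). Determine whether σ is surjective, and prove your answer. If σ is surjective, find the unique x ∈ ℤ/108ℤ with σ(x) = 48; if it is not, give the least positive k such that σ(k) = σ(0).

Recall that σ is surjective if every y in the codomain equals σ(x) for some x in the domain.
Since gcd(93, 108) = 3, we have 93x ≡ 0 (mod 3) for all x, so σ(x) ≡ 0 (mod 3).
But 1 ≢ 0 (mod 3), so 1 ∈ ℤ/108ℤ has no preimage. Therefore σ is not surjective.
Since σ is not surjective, we find the least positive k with σ(k) = σ(0): this means 93k ≡ 0 (mod 108), i.e. 108 ∣ 93k. Since gcd(93, 108) = 3, dividing through by 3 this holds exactly when 36 ∣ 31k, and as gcd(31, 36) = 1, exactly when 36 ∣ k.
The smallest positive such k is 36.

36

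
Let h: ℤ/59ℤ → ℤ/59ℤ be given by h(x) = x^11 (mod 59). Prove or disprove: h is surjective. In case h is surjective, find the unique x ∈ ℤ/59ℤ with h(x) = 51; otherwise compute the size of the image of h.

Since 59 is prime, the nonzero elements of ℤ/59ℤ form a cyclic group of order 58.
As gcd(11, 58) = 1, raising to the 11th power is a bijection on this group: if s^11 ≡ t^11 then (st^{−1})^11 = 1, and the only element of order dividing gcd(11, 58) = 1 is 1, so s = t.
With h(0) = 0 this makes h injective on all of ℤ/59ℤ, hence bijective (finite equal-size domain and codomain). In particular h is surjective.
Since h is surjective, we find the preimage of 51. The inverse of x ↦ x^11 on (ℤ/59ℤ)^× is x ↦ x^37, because 11·37 = 407 = 7·58 + 1 ≡ 1 (mod 58) and x^{58} = 1 for x ≠ 0 (Fermat). So h⁻¹(51) = 51^37 mod 59.
Repeated squaring mod 59: 51^1 ≡ 51, 51^2 ≡ 51² = 2601 ≡ 5, 51^4 ≡ 5² = 25, 51^8 ≡ 25² = 625 ≡ 35, 51^16 ≡ 35² = 1225 ≡ 45, 51^32 ≡ 45² = 2025 ≡ 19. Since 37 = 32 + 4 + 1, 51^37 ≡ 19·25·51: 19·25 = 475 ≡ 3, then 3·51 = 153 ≡ 35. So 51^37 ≡ 35 (mod 59).
Hence h⁻¹(51) = 35.

35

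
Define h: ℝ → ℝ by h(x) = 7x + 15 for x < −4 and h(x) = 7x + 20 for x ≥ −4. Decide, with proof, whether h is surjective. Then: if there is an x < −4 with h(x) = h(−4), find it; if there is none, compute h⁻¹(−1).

-3

Both pieces are strictly increasing (slopes 7 and 7), so each is injective on its own interval.
The left piece maps (−∞, −4) onto (−∞, −13); the right piece maps [−4, ∞) onto [−8, ∞).
The union (−∞, −13) ∪ [−8, ∞) omits the interval between −13 and −8; in particular −13 has no preimage. So h is not surjective.
Because the two images are disjoint, no x < −4 has h(x) = h(−4), so we compute h⁻¹(−1): −1 lies in [−8, ∞), so solve 7x + 20 = −1: x = (−1 − 20)/7 = −3.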